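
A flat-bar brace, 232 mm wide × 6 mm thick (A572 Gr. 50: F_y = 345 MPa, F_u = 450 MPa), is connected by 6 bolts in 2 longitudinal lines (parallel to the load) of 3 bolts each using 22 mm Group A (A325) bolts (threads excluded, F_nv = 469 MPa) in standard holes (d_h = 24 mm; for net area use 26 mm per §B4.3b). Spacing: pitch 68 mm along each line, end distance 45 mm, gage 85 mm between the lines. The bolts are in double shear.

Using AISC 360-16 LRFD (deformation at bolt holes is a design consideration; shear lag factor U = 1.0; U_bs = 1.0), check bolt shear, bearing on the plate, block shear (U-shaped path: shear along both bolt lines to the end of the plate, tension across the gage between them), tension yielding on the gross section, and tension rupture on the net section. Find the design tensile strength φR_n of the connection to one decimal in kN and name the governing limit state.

364.5 kN (net-section rupture governs)

Bolt shear: A_b = π(22)²/4 = 380.13 mm². φR_n = 0.75 × 469 × 380.13 × 6 × 2 = 1604.5 kN.
Bearing (6 mm plate, F_u = 450 MPa): end bolts L_c = 45 − 24/2 = 33, R_n = min(1.2×33×6×450, 2.4×22×6×450) = 106.92 kN/bolt; interior L_c = 68 − 24 = 44, R_n = 142.56 kN/bolt. φR_n = 0.75 × (2×106.92 + 4×142.56) = 588.1 kN.
Block shear: shear path 2×[45+2×68] = 2×181 mm, A_gv = 2172, A_nv = 2×(181 − 2.5×26)×6 = 1392 mm²; tension across gage: (85 − 1×26)×6 = 354 mm². R_n = min(0.6×450×1392, 0.6×345×2172) + 1.0×450×354 = min(375.84, 449.6) + 159.3 = 535.14 kN. φR_n = 0.75 × 535.14 = 401.4 kN.
Tension yield (gross): A_g = 232×6 = 1392 mm². φR_n = 0.90 × 345 × 1392 = 432.2 kN.
Tension rupture (net): A_n = (232 − 2×26)×6 = 1080 mm² (U = 1.0, A_e = A_n). φR_n = 0.75 × 450 × 1080 = 364.5 kN.
Governing: min(1604.5, 588.1, 401.4, 432.2, 364.5) = 364.5 kN → net-section rupture.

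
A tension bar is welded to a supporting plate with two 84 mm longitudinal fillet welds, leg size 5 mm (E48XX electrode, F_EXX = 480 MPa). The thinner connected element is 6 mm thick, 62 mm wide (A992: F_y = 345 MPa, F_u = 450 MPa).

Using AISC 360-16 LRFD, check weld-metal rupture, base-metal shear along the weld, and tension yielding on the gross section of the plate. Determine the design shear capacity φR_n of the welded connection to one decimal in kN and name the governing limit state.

Weld metal: throat = 0.707×5 = 3.535 mm, L = 2×84 = 168 mm. φR_n = 0.75 × 0.6 × 480 × 3.535 × 168 = 128.3 kN.
Base metal shear (6 mm plate): yield φR_n = 1.0×0.6×345×6×168 = 208.7 kN; rupture φR_n = 0.75×0.6×450×6×168 = 204.1 kN; take 204.1 kN (rupture).
Tension yield (gross): A_g = 62×6 = 372 mm². φR_n = 0.90 × 345 × 372 = 115.5 kN.
Governing: min(128.3, 204.1, 115.5) = 115.5 kN → gross-section yield.

115.5 kN (gross-section yield governs)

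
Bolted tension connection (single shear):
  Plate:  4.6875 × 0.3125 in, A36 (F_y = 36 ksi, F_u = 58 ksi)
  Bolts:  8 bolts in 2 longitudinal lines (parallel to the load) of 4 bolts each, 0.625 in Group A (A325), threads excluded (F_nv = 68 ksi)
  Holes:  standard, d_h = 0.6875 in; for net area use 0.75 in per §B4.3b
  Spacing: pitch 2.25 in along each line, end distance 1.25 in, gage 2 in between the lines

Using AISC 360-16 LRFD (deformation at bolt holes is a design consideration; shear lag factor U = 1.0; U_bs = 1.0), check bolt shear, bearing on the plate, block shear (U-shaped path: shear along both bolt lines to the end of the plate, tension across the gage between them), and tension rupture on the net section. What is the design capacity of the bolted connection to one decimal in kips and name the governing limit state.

43.3 kips (net-section rupture governs)

Bolt shear: A_b = π(0.625)²/4 = 0.3068 in². φR_n = 0.75 × 68 × 0.3068 × 8 × 1 = 125.2 kips.
Bearing (0.3125 in plate, F_u = 58 ksi): end bolts L_c = 1.25 − 0.6875/2 = 0.90625, R_n = min(1.2×0.90625×0.3125×58, 2.4×0.625×0.3125×58) = 19.711 kips/bolt; interior L_c = 2.25 − 0.6875 = 1.5625, R_n = 27.188 kips/bolt. φR_n = 0.75 × (2×19.711 + 6×27.188) = 151.9 kips.
Block shear: shear path 2×[1.25+3×2.25] = 2×8 in, A_gv = 5, A_nv = 2×(8 − 3.5×0.75)×0.3125 = 3.3594 in²; tension across gage: (2 − 1×0.75)×0.3125 = 0.39063 in². R_n = min(0.6×58×3.3594, 0.6×36×5) + 1.0×58×0.39063 = min(116.91, 108) + 22.657 = 130.66 kips. φR_n = 0.75 × 130.66 = 98.0 kips.
Tension rupture (net): A_n = (4.6875 − 2×0.75)×0.3125 = 0.99609 in² (U = 1.0, A_e = A_n). φR_n = 0.75 × 58 × 0.99609 = 43.3 kips.
Governing: min(125.2, 151.9, 98.0, 43.3) = 43.3 kips → net-section rupture.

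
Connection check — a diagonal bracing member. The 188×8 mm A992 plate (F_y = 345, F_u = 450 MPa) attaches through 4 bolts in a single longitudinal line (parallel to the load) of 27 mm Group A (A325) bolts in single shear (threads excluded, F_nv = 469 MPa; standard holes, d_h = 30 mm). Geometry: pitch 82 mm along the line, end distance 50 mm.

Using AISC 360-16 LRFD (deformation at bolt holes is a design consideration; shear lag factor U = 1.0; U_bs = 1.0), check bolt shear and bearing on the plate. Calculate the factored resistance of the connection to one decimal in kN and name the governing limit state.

Bolt shear: A_b = π(27)²/4 = 572.56 mm². φR_n = 0.75 × 469 × 572.56 × 4 × 1 = 805.6 kN.
Bearing (8 mm plate, F_u = 450 MPa): end bolts L_c = 50 − 30/2 = 35, R_n = min(1.2×35×8×450, 2.4×27×8×450) = 151.2 kN/bolt; interior L_c = 82 − 30 = 52, R_n = 224.64 kN/bolt. φR_n = 0.75 × (1×151.2 + 3×224.64) = 618.8 kN.
Governing: min(805.6, 618.8) = 618.8 kN → bearing.

618.8 kN (bearing governs)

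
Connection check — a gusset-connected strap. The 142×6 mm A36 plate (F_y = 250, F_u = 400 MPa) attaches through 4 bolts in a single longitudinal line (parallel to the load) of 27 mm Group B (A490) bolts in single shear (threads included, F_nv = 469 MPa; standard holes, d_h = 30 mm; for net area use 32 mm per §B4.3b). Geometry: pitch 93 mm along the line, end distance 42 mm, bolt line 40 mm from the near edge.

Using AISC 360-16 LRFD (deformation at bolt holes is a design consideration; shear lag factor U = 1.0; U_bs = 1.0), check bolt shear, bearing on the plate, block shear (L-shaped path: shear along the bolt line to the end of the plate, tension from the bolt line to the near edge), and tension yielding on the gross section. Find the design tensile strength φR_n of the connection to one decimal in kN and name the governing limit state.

Bolt shear: A_b = π(27)²/4 = 572.56 mm². φR_n = 0.75 × 469 × 572.56 × 4 × 1 = 805.6 kN.
Bearing (6 mm plate, F_u = 400 MPa): end bolts L_c = 42 − 30/2 = 27, R_n = min(1.2×27×6×400, 2.4×27×6×400) = 77.76 kN/bolt; interior L_c = 93 − 30 = 63, R_n = 155.52 kN/bolt. φR_n = 0.75 × (1×77.76 + 3×155.52) = 408.2 kN.
Block shear: shear path 1×[42+3×93] = 1×321 mm, A_gv = 1926, A_nv = 1×(321 − 3.5×32)×6 = 1254 mm²; tension to near edge: (40 − 0.5×32)×6 = 144 mm². R_n = min(0.6×400×1254, 0.6×250×1926) + 1.0×400×144 = min(300.96, 288.9) + 57.6 = 346.5 kN. φR_n = 0.75 × 346.5 = 259.9 kN.
Tension yield (gross): A_g = 142×6 = 852 mm². φR_n = 0.90 × 250 × 852 = 191.7 kN.
Governing: min(805.6, 408.2, 259.9, 191.7) = 191.7 kN → gross-section yield.

191.7 kN (gross-section yield governs)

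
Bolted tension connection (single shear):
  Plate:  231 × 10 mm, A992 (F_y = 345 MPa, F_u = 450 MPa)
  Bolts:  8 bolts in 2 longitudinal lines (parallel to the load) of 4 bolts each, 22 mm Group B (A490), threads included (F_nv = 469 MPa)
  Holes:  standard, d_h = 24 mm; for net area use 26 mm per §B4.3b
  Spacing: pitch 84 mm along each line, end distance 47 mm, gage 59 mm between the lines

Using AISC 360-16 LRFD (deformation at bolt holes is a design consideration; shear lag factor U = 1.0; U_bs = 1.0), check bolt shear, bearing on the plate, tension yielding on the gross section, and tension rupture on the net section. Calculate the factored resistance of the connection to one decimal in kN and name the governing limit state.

604.1 kN (net-section rupture governs)

Bolt shear: A_b = π(22)²/4 = 380.13 mm². φR_n = 0.75 × 469 × 380.13 × 8 × 1 = 1069.7 kN.
Bearing (10 mm plate, F_u = 450 MPa): end bolts L_c = 47 − 24/2 = 35, R_n = min(1.2×35×10×450, 2.4×22×10×450) = 189 kN/bolt; interior L_c = 84 − 24 = 60, R_n = 237.6 kN/bolt. φR_n = 0.75 × (2×189 + 6×237.6) = 1352.7 kN.
Tension yield (gross): A_g = 231×10 = 2310 mm². φR_n = 0.90 × 345 × 2310 = 717.3 kN.
Tension rupture (net): A_n = (231 − 2×26)×10 = 1790 mm² (U = 1.0, A_e = A_n). φR_n = 0.75 × 450 × 1790 = 604.1 kN.
Governing: min(1069.7, 1352.7, 717.3, 604.1) = 604.1 kN → net-section rupture.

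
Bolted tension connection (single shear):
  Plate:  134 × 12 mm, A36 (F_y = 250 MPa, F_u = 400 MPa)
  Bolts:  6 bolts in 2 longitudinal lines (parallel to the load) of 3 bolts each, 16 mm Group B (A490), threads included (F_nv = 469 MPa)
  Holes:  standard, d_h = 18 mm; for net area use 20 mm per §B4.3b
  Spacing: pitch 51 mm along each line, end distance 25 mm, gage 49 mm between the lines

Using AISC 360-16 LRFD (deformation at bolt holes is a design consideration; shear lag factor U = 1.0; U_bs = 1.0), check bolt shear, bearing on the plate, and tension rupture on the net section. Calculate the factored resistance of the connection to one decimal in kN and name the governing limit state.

338.4 kN (net-section rupture governs)

Bolt shear: A_b = π(16)²/4 = 201.06 mm². φR_n = 0.75 × 469 × 201.06 × 6 × 1 = 424.3 kN.
Bearing (12 mm plate, F_u = 400 MPa): end bolts L_c = 25 − 18/2 = 16, R_n = min(1.2×16×12×400, 2.4×16×12×400) = 92.16 kN/bolt; interior L_c = 51 − 18 = 33, R_n = 184.32 kN/bolt. φR_n = 0.75 × (2×92.16 + 4×184.32) = 691.2 kN.
Tension rupture (net): A_n = (134 − 2×20)×12 = 1128 mm² (U = 1.0, A_e = A_n). φR_n = 0.75 × 400 × 1128 = 338.4 kN.
Governing: min(424.3, 691.2, 338.4) = 338.4 kN → net-section rupture.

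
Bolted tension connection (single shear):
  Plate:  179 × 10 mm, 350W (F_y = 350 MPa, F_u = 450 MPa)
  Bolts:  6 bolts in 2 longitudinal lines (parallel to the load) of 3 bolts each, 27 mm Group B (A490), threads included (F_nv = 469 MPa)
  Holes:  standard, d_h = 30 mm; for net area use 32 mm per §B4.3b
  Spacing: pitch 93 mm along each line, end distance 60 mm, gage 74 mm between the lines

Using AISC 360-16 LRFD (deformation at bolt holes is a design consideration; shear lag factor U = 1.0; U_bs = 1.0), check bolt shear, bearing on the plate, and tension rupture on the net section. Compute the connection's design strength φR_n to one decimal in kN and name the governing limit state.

388.1 kN (net-section rupture governs)

Bolt shear: A_b = π(27)²/4 = 572.56 mm². φR_n = 0.75 × 469 × 572.56 × 6 × 1 = 1208.4 kN.
Bearing (10 mm plate, F_u = 450 MPa): end bolts L_c = 60 − 30/2 = 45, R_n = min(1.2×45×10×450, 2.4×27×10×450) = 243 kN/bolt; interior L_c = 93 − 30 = 63, R_n = 291.6 kN/bolt. φR_n = 0.75 × (2×243 + 4×291.6) = 1239.3 kN.
Tension rupture (net): A_n = (179 − 2×32)×10 = 1150 mm² (U = 1.0, A_e = A_n). φR_n = 0.75 × 450 × 1150 = 388.1 kN.
Governing: min(1208.4, 1239.3, 388.1) = 388.1 kN → net-section rupture.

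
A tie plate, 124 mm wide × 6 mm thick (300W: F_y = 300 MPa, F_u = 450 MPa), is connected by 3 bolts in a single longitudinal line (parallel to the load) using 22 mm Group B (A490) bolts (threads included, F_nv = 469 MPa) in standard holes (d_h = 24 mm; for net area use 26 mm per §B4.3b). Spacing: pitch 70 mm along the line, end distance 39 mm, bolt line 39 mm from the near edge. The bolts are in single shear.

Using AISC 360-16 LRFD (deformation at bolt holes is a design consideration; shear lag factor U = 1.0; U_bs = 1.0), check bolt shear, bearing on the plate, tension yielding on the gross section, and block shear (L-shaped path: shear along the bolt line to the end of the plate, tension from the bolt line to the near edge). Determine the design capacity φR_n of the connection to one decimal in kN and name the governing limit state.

191.2 kN (block shear governs)

Bolt shear: A_b = π(22)²/4 = 380.13 mm². φR_n = 0.75 × 469 × 380.13 × 3 × 1 = 401.1 kN.
Bearing (6 mm plate, F_u = 450 MPa): end bolts L_c = 39 − 24/2 = 27, R_n = min(1.2×27×6×450, 2.4×22×6×450) = 87.48 kN/bolt; interior L_c = 70 − 24 = 46, R_n = 142.56 kN/bolt. φR_n = 0.75 × (1×87.48 + 2×142.56) = 279.5 kN.
Tension yield (gross): A_g = 124×6 = 744 mm². φR_n = 0.90 × 300 × 744 = 200.9 kN.
Block shear: shear path 1×[39+2×70] = 1×179 mm, A_gv = 1074, A_nv = 1×(179 − 2.5×26)×6 = 684 mm²; tension to near edge: (39 − 0.5×26)×6 = 156 mm². R_n = min(0.6×450×684, 0.6×300×1074) + 1.0×450×156 = min(184.68, 193.32) + 70.2 = 254.88 kN. φR_n = 0.75 × 254.88 = 191.2 kN.
Governing: min(401.1, 279.5, 200.9, 191.2) = 191.2 kN → block shear.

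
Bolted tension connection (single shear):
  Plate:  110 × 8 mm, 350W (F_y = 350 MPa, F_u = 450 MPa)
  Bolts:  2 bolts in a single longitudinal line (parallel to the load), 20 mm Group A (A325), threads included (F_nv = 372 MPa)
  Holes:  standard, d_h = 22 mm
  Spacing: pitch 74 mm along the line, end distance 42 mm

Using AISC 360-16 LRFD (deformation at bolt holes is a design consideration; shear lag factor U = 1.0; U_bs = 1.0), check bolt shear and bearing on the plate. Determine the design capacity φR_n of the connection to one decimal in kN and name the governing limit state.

Bolt shear: A_b = π(20)²/4 = 314.16 mm². φR_n = 0.75 × 372 × 314.16 × 2 × 1 = 175.3 kN.
Bearing (8 mm plate, F_u = 450 MPa): end bolts L_c = 42 − 22/2 = 31, R_n = min(1.2×31×8×450, 2.4×20×8×450) = 133.92 kN/bolt; interior L_c = 74 − 22 = 52, R_n = 172.8 kN/bolt. φR_n = 0.75 × (1×133.92 + 1×172.8) = 230.0 kN.
Governing: min(175.3, 230.0) = 175.3 kN → bolt shear.

175.3 kN (bolt shear governs)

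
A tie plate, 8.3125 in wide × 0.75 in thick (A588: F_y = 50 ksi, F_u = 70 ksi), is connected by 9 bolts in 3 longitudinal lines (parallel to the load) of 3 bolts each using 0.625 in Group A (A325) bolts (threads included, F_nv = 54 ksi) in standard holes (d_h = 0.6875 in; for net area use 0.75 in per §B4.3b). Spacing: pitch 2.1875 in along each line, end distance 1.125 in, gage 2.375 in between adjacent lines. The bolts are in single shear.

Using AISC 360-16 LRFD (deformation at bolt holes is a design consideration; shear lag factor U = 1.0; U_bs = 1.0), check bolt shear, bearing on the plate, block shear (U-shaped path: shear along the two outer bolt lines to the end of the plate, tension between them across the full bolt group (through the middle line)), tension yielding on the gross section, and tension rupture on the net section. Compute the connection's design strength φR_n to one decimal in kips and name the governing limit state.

Bolt shear: A_b = π(0.625)²/4 = 0.3068 in². φR_n = 0.75 × 54 × 0.3068 × 9 × 1 = 111.8 kips.
Bearing (0.75 in plate, F_u = 70 ksi): end bolts L_c = 1.125 − 0.6875/2 = 0.78125, R_n = min(1.2×0.78125×0.75×70, 2.4×0.625×0.75×70) = 49.219 kips/bolt; interior L_c = 2.1875 − 0.6875 = 1.5, R_n = 78.75 kips/bolt. φR_n = 0.75 × (3×49.219 + 6×78.75) = 465.1 kips.
Block shear: shear path 2×[1.125+2×2.1875] = 2×5.5 in, A_gv = 8.25, A_nv = 2×(5.5 − 2.5×0.75)×0.75 = 5.4375 in²; tension across gage: (4.75 − 2×0.75)×0.75 = 2.4375 in². R_n = min(0.6×70×5.4375, 0.6×50×8.25) + 1.0×70×2.4375 = min(228.38, 247.5) + 170.63 = 399.01 kips. φR_n = 0.75 × 399.01 = 299.3 kips.
Tension yield (gross): A_g = 8.3125×0.75 = 6.2344 in². φR_n = 0.90 × 50 × 6.2344 = 280.5 kips.
Tension rupture (net): A_n = (8.3125 − 3×0.75)×0.75 = 4.5469 in² (U = 1.0, A_e = A_n). φR_n = 0.75 × 70 × 4.5469 = 238.7 kips.
Governing: min(111.8, 465.1, 299.3, 280.5, 238.7) = 111.8 kips → bolt shear.

111.8 kips (bolt shear governs)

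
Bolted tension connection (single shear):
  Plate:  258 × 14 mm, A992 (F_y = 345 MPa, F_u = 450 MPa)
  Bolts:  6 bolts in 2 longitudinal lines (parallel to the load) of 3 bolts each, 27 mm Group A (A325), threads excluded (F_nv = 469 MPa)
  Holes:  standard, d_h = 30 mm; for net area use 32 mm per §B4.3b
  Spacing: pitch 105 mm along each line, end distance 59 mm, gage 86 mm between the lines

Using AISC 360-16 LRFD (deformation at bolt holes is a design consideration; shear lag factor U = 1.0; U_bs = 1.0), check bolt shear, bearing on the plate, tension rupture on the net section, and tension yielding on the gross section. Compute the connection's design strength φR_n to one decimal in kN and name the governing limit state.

916.7 kN (net-section rupture governs)

Bolt shear: A_b = π(27)²/4 = 572.56 mm². φR_n = 0.75 × 469 × 572.56 × 6 × 1 = 1208.4 kN.
Bearing (14 mm plate, F_u = 450 MPa): end bolts L_c = 59 − 30/2 = 44, R_n = min(1.2×44×14×450, 2.4×27×14×450) = 332.64 kN/bolt; interior L_c = 105 − 30 = 75, R_n = 408.24 kN/bolt. φR_n = 0.75 × (2×332.64 + 4×408.24) = 1723.7 kN.
Tension rupture (net): A_n = (258 − 2×32)×14 = 2716 mm² (U = 1.0, A_e = A_n). φR_n = 0.75 × 450 × 2716 = 916.7 kN.
Tension yield (gross): A_g = 258×14 = 3612 mm². φR_n = 0.90 × 345 × 3612 = 1121.5 kN.
Governing: min(1208.4, 1723.7, 916.7, 1121.5) = 916.7 kN → net-section rupture.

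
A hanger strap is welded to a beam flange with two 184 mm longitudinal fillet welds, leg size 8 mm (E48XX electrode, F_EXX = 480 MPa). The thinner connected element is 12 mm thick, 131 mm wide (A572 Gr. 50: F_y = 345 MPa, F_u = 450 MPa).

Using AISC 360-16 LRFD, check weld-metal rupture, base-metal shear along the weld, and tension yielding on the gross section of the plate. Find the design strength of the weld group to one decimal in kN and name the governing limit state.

449.6 kN (weld metal governs)

Weld metal: throat = 0.707×8 = 5.656 mm, L = 2×184 = 368 mm. φR_n = 0.75 × 0.6 × 480 × 5.656 × 368 = 449.6 kN.
Base metal shear (12 mm plate): yield φR_n = 1.0×0.6×345×12×368 = 914.1 kN; rupture φR_n = 0.75×0.6×450×12×368 = 894.2 kN; take 894.2 kN (rupture).
Tension yield (gross): A_g = 131×12 = 1572 mm². φR_n = 0.90 × 345 × 1572 = 488.1 kN.
Governing: min(449.6, 894.2, 488.1) = 449.6 kN → weld metal.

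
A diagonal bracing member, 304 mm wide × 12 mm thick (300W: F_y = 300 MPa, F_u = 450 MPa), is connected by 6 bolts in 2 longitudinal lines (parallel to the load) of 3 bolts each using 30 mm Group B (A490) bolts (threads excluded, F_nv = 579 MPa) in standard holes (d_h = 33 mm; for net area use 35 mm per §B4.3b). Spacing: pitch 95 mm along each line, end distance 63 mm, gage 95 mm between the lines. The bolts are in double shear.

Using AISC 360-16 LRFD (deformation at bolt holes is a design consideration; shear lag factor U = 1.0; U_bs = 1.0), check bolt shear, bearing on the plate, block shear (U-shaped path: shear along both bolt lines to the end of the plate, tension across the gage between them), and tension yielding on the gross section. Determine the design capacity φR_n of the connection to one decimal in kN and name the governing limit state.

Bolt shear: A_b = π(30)²/4 = 706.86 mm². φR_n = 0.75 × 579 × 706.86 × 6 × 2 = 3683.4 kN.
Bearing (12 mm plate, F_u = 450 MPa): end bolts L_c = 63 − 33/2 = 46.5, R_n = min(1.2×46.5×12×450, 2.4×30×12×450) = 301.32 kN/bolt; interior L_c = 95 − 33 = 62, R_n = 388.8 kN/bolt. φR_n = 0.75 × (2×301.32 + 4×388.8) = 1618.4 kN.
Block shear: shear path 2×[63+2×95] = 2×253 mm, A_gv = 6072, A_nv = 2×(253 − 2.5×35)×12 = 3972 mm²; tension across gage: (95 − 1×35)×12 = 720 mm². R_n = min(0.6×450×3972, 0.6×300×6072) + 1.0×450×720 = min(1072.4, 1093) + 324 = 1396.4 kN. φR_n = 0.75 × 1396.4 = 1047.3 kN.
Tension yield (gross): A_g = 304×12 = 3648 mm². φR_n = 0.90 × 300 × 3648 = 985.0 kN.
Governing: min(3683.4, 1618.4, 1047.3, 985.0) = 985.0 kN → gross-section yield.

985.0 kN (gross-section yield governs)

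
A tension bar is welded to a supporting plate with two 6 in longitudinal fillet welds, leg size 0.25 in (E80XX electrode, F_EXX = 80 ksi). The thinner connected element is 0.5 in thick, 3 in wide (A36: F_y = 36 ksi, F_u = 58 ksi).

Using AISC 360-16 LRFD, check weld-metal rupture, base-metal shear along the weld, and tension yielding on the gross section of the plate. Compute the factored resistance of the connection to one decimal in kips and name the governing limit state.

Weld metal: throat = 0.707×0.25 = 0.17675 in, L = 2×6 = 12 in. φR_n = 0.75 × 0.6 × 80 × 0.17675 × 12 = 76.4 kips.
Base metal shear (0.5 in plate): yield φR_n = 1.0×0.6×36×0.5×12 = 129.6 kips; rupture φR_n = 0.75×0.6×58×0.5×12 = 156.6 kips; take 129.6 kips (yield).
Tension yield (gross): A_g = 3×0.5 = 1.5 in². φR_n = 0.90 × 36 × 1.5 = 48.6 kips.
Governing: min(76.4, 129.6, 48.6) = 48.6 kips → gross-section yield.

48.6 kips (gross-section yield governs)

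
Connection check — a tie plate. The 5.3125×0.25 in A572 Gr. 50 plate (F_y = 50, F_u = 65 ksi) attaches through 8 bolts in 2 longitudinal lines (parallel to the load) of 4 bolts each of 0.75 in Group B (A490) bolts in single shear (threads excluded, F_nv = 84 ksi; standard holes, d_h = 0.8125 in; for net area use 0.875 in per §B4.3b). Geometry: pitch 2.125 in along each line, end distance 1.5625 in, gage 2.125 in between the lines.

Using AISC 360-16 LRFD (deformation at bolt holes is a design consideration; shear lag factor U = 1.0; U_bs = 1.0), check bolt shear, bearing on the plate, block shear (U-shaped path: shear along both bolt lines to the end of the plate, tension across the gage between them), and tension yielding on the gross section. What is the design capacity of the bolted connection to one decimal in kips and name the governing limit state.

Bolt shear: A_b = π(0.75)²/4 = 0.44179 in². φR_n = 0.75 × 84 × 0.44179 × 8 × 1 = 222.7 kips.
Bearing (0.25 in plate, F_u = 65 ksi): end bolts L_c = 1.5625 − 0.8125/2 = 1.15625, R_n = min(1.2×1.15625×0.25×65, 2.4×0.75×0.25×65) = 22.547 kips/bolt; interior L_c = 2.125 − 0.8125 = 1.3125, R_n = 25.594 kips/bolt. φR_n = 0.75 × (2×22.547 + 6×25.594) = 149.0 kips.
Block shear: shear path 2×[1.5625+3×2.125] = 2×7.9375 in, A_gv = 3.9688, A_nv = 2×(7.9375 − 3.5×0.875)×0.25 = 2.4375 in²; tension across gage: (2.125 − 1×0.875)×0.25 = 0.3125 in². R_n = min(0.6×65×2.4375, 0.6×50×3.9688) + 1.0×65×0.3125 = min(95.063, 119.06) + 20.313 = 115.38 kips. φR_n = 0.75 × 115.38 = 86.5 kips.
Tension yield (gross): A_g = 5.3125×0.25 = 1.3281 in². φR_n = 0.90 × 50 × 1.3281 = 59.8 kips.
Governing: min(222.7, 149.0, 86.5, 59.8) = 59.8 kips → gross-section yield.

59.8 kips (gross-section yield governs)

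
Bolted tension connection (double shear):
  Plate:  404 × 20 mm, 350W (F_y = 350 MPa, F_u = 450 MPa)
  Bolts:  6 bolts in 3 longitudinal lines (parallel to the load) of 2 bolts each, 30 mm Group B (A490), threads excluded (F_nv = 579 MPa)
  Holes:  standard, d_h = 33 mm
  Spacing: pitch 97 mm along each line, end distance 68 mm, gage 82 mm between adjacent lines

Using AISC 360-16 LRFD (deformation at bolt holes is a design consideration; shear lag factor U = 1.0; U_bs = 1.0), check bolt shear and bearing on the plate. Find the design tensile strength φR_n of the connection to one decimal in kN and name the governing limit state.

Bolt shear: A_b = π(30)²/4 = 706.86 mm². φR_n = 0.75 × 579 × 706.86 × 6 × 2 = 3683.4 kN.
Bearing (20 mm plate, F_u = 450 MPa): end bolts L_c = 68 − 33/2 = 51.5, R_n = min(1.2×51.5×20×450, 2.4×30×20×450) = 556.2 kN/bolt; interior L_c = 97 − 33 = 64, R_n = 648 kN/bolt. φR_n = 0.75 × (3×556.2 + 3×648) = 2709.5 kN.
Governing: min(3683.4, 2709.5) = 2709.5 kN → bearing.

2709.5 kN (bearing governs)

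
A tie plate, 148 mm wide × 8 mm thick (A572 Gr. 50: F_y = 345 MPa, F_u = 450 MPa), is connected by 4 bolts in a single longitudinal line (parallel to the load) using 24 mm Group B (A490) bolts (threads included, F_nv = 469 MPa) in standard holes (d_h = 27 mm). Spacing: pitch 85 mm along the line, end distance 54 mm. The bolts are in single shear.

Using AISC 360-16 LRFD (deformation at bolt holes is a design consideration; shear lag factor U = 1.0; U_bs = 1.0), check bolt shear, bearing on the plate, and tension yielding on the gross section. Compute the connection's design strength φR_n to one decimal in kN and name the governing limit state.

367.6 kN (gross-section yield governs)

Bolt shear: A_b = π(24)²/4 = 452.39 mm². φR_n = 0.75 × 469 × 452.39 × 4 × 1 = 636.5 kN.
Bearing (8 mm plate, F_u = 450 MPa): end bolts L_c = 54 − 27/2 = 40.5, R_n = min(1.2×40.5×8×450, 2.4×24×8×450) = 174.96 kN/bolt; interior L_c = 85 − 27 = 58, R_n = 207.36 kN/bolt. φR_n = 0.75 × (1×174.96 + 3×207.36) = 597.8 kN.
Tension yield (gross): A_g = 148×8 = 1184 mm². φR_n = 0.90 × 345 × 1184 = 367.6 kN.
Governing: min(636.5, 597.8, 367.6) = 367.6 kN → gross-section yield.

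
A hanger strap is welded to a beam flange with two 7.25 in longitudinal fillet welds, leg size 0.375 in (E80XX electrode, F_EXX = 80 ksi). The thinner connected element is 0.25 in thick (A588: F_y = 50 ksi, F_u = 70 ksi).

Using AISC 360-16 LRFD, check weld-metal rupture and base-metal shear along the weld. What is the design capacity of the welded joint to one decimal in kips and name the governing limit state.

Weld metal: throat = 0.707×0.375 = 0.26513 in, L = 2×7.25 = 14.5 in. φR_n = 0.75 × 0.6 × 80 × 0.26513 × 14.5 = 138.4 kips.
Base metal shear (0.25 in plate): yield φR_n = 1.0×0.6×50×0.25×14.5 = 108.8 kips; rupture φR_n = 0.75×0.6×70×0.25×14.5 = 114.2 kips; take 108.8 kips (yield).
Governing: min(138.4, 108.8) = 108.8 kips → base-metal shear.

108.8 kips (base-metal shear governs)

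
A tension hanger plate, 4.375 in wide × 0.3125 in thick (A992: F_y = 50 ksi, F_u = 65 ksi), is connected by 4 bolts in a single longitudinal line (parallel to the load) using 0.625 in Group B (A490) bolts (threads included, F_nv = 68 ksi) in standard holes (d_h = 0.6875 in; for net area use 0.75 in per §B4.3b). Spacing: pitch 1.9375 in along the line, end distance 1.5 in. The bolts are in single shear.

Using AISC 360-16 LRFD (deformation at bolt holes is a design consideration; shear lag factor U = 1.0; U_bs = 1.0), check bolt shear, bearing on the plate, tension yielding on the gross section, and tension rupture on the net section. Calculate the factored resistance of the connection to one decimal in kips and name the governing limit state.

Bolt shear: A_b = π(0.625)²/4 = 0.3068 in². φR_n = 0.75 × 68 × 0.3068 × 4 × 1 = 62.6 kips.
Bearing (0.3125 in plate, F_u = 65 ksi): end bolts L_c = 1.5 − 0.6875/2 = 1.15625, R_n = min(1.2×1.15625×0.3125×65, 2.4×0.625×0.3125×65) = 28.184 kips/bolt; interior L_c = 1.9375 − 0.6875 = 1.25, R_n = 30.469 kips/bolt. φR_n = 0.75 × (1×28.184 + 3×30.469) = 89.7 kips.
Tension yield (gross): A_g = 4.375×0.3125 = 1.3672 in². φR_n = 0.90 × 50 × 1.3672 = 61.5 kips.
Tension rupture (net): A_n = (4.375 − 1×0.75)×0.3125 = 1.1328 in² (U = 1.0, A_e = A_n). φR_n = 0.75 × 65 × 1.1328 = 55.2 kips.
Governing: min(62.6, 89.7, 61.5, 55.2) = 55.2 kips → net-section rupture.

55.2 kips (net-section rupture governs)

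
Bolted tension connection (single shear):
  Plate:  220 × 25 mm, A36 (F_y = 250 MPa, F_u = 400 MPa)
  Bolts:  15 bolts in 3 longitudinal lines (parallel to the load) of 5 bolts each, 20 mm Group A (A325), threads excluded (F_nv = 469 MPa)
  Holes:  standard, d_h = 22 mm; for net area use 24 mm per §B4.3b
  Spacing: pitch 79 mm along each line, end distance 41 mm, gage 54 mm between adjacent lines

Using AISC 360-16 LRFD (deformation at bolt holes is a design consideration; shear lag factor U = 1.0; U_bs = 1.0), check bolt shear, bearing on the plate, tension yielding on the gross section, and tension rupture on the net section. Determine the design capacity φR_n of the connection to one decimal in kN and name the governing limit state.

Bolt shear: A_b = π(20)²/4 = 314.16 mm². φR_n = 0.75 × 469 × 314.16 × 15 × 1 = 1657.6 kN.
Bearing (25 mm plate, F_u = 400 MPa): end bolts L_c = 41 − 22/2 = 30, R_n = min(1.2×30×25×400, 2.4×20×25×400) = 360 kN/bolt; interior L_c = 79 − 22 = 57, R_n = 480 kN/bolt. φR_n = 0.75 × (3×360 + 12×480) = 5130.0 kN.
Tension yield (gross): A_g = 220×25 = 5500 mm². φR_n = 0.90 × 250 × 5500 = 1237.5 kN.
Tension rupture (net): A_n = (220 − 3×24)×25 = 3700 mm² (U = 1.0, A_e = A_n). φR_n = 0.75 × 400 × 3700 = 1110.0 kN.
Governing: min(1657.6, 5130.0, 1237.5, 1110.0) = 1110.0 kN → net-section rupture.

1110.0 kN (net-section rupture governs)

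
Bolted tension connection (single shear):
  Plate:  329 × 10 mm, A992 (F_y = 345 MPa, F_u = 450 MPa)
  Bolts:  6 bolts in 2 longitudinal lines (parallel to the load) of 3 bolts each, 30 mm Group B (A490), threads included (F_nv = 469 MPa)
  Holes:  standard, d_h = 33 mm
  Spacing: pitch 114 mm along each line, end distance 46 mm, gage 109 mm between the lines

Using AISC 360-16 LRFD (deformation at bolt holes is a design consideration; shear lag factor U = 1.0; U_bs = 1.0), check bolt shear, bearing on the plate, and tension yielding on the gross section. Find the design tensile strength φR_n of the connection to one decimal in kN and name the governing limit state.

Bolt shear: A_b = π(30)²/4 = 706.86 mm². φR_n = 0.75 × 469 × 706.86 × 6 × 1 = 1491.8 kN.
Bearing (10 mm plate, F_u = 450 MPa): end bolts L_c = 46 − 33/2 = 29.5, R_n = min(1.2×29.5×10×450, 2.4×30×10×450) = 159.3 kN/bolt; interior L_c = 114 − 33 = 81, R_n = 324 kN/bolt. φR_n = 0.75 × (2×159.3 + 4×324) = 1211.0 kN.
Tension yield (gross): A_g = 329×10 = 3290 mm². φR_n = 0.90 × 345 × 3290 = 1021.5 kN.
Governing: min(1491.8, 1211.0, 1021.5) = 1021.5 kN → gross-section yield.

1021.5 kN (gross-section yield governs)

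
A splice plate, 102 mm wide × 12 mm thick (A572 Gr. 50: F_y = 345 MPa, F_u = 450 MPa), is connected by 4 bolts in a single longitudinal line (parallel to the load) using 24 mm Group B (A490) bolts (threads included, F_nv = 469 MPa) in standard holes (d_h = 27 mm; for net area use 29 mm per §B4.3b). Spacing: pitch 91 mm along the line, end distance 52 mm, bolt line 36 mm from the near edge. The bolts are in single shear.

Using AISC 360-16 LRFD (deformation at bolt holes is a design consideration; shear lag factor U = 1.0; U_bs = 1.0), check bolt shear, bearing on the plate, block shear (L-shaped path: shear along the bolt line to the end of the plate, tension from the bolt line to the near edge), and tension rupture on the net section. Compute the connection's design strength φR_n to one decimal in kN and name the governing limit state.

Bolt shear: A_b = π(24)²/4 = 452.39 mm². φR_n = 0.75 × 469 × 452.39 × 4 × 1 = 636.5 kN.
Bearing (12 mm plate, F_u = 450 MPa): end bolts L_c = 52 − 27/2 = 38.5, R_n = min(1.2×38.5×12×450, 2.4×24×12×450) = 249.48 kN/bolt; interior L_c = 91 − 27 = 64, R_n = 311.04 kN/bolt. φR_n = 0.75 × (1×249.48 + 3×311.04) = 887.0 kN.
Block shear: shear path 1×[52+3×91] = 1×325 mm, A_gv = 3900, A_nv = 1×(325 − 3.5×29)×12 = 2682 mm²; tension to near edge: (36 − 0.5×29)×12 = 258 mm². R_n = min(0.6×450×2682, 0.6×345×3900) + 1.0×450×258 = min(724.14, 807.3) + 116.1 = 840.24 kN. φR_n = 0.75 × 840.24 = 630.2 kN.
Tension rupture (net): A_n = (102 − 1×29)×12 = 876 mm² (U = 1.0, A_e = A_n). φR_n = 0.75 × 450 × 876 = 295.7 kN.
Governing: min(636.5, 887.0, 630.2, 295.7) = 295.7 kN → net-section rupture.

295.7 kN (net-section rupture governs)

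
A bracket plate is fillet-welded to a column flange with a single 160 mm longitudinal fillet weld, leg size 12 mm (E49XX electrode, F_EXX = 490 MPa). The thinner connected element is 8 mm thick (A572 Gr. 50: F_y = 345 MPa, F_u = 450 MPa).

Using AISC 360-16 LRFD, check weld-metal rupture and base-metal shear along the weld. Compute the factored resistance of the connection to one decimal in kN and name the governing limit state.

Weld metal: throat = 0.707×12 = 8.484 mm, L = 160 mm. φR_n = 0.75 × 0.6 × 490 × 8.484 × 160 = 299.3 kN.
Base metal shear (8 mm plate): yield φR_n = 1.0×0.6×345×8×160 = 265.0 kN; rupture φR_n = 0.75×0.6×450×8×160 = 259.2 kN; take 259.2 kN (rupture).
Governing: min(299.3, 259.2) = 259.2 kN → base-metal shear.

259.2 kN (base-metal shear governs)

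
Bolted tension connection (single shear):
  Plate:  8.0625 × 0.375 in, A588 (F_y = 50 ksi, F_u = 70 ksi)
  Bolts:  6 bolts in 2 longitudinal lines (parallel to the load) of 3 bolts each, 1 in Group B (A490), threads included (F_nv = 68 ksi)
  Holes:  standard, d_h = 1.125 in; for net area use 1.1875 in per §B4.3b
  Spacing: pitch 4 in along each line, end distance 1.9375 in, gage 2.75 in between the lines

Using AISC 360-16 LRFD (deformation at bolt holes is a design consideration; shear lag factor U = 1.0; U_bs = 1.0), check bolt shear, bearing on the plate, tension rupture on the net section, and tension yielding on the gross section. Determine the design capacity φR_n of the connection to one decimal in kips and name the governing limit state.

Bolt shear: A_b = π(1)²/4 = 0.7854 in². φR_n = 0.75 × 68 × 0.7854 × 6 × 1 = 240.3 kips.
Bearing (0.375 in plate, F_u = 70 ksi): end bolts L_c = 1.9375 − 1.125/2 = 1.375, R_n = min(1.2×1.375×0.375×70, 2.4×1×0.375×70) = 43.313 kips/bolt; interior L_c = 4 − 1.125 = 2.875, R_n = 63 kips/bolt. φR_n = 0.75 × (2×43.313 + 4×63) = 254.0 kips.
Tension rupture (net): A_n = (8.0625 − 2×1.1875)×0.375 = 2.1328 in² (U = 1.0, A_e = A_n). φR_n = 0.75 × 70 × 2.1328 = 112.0 kips.
Tension yield (gross): A_g = 8.0625×0.375 = 3.0234 in². φR_n = 0.90 × 50 × 3.0234 = 136.1 kips.
Governing: min(240.3, 254.0, 112.0, 136.1) = 112.0 kips → net-section rupture.

112.0 kips (net-section rupture governs)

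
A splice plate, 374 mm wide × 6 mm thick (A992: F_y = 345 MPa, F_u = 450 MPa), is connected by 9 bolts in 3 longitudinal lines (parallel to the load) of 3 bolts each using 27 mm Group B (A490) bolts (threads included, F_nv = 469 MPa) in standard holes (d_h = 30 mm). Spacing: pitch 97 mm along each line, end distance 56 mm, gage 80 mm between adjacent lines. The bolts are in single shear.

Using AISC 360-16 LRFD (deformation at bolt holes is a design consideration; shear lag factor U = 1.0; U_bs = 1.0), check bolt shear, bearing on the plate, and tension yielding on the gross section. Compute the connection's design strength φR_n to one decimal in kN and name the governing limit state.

696.8 kN (gross-section yield governs)

Bolt shear: A_b = π(27)²/4 = 572.56 mm². φR_n = 0.75 × 469 × 572.56 × 9 × 1 = 1812.6 kN.
Bearing (6 mm plate, F_u = 450 MPa): end bolts L_c = 56 − 30/2 = 41, R_n = min(1.2×41×6×450, 2.4×27×6×450) = 132.84 kN/bolt; interior L_c = 97 − 30 = 67, R_n = 174.96 kN/bolt. φR_n = 0.75 × (3×132.84 + 6×174.96) = 1086.2 kN.
Tension yield (gross): A_g = 374×6 = 2244 mm². φR_n = 0.90 × 345 × 2244 = 696.8 kN.
Governing: min(1812.6, 1086.2, 696.8) = 696.8 kN → gross-section yield.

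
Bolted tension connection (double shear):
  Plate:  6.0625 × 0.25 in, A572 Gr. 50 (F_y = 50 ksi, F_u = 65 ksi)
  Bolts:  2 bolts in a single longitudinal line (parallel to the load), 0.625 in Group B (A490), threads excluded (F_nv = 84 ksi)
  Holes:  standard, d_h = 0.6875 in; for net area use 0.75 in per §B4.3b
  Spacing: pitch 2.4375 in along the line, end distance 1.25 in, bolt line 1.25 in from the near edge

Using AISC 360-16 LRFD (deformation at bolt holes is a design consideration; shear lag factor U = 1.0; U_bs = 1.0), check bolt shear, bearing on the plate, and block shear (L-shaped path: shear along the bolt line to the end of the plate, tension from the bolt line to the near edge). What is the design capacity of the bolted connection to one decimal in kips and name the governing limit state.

29.4 kips (block shear governs)

Bolt shear: A_b = π(0.625)²/4 = 0.3068 in². φR_n = 0.75 × 84 × 0.3068 × 2 × 2 = 77.3 kips.
Bearing (0.25 in plate, F_u = 65 ksi): end bolts L_c = 1.25 − 0.6875/2 = 0.90625, R_n = min(1.2×0.90625×0.25×65, 2.4×0.625×0.25×65) = 17.672 kips/bolt; interior L_c = 2.4375 − 0.6875 = 1.75, R_n = 24.375 kips/bolt. φR_n = 0.75 × (1×17.672 + 1×24.375) = 31.5 kips.
Block shear: shear path 1×[1.25+1×2.4375] = 1×3.6875 in, A_gv = 0.92188, A_nv = 1×(3.6875 − 1.5×0.75)×0.25 = 0.64063 in²; tension to near edge: (1.25 − 0.5×0.75)×0.25 = 0.21875 in². R_n = min(0.6×65×0.64063, 0.6×50×0.92188) + 1.0×65×0.21875 = min(24.985, 27.656) + 14.219 = 39.204 kips. φR_n = 0.75 × 39.204 = 29.4 kips.
Governing: min(77.3, 31.5, 29.4) = 29.4 kips → block shear.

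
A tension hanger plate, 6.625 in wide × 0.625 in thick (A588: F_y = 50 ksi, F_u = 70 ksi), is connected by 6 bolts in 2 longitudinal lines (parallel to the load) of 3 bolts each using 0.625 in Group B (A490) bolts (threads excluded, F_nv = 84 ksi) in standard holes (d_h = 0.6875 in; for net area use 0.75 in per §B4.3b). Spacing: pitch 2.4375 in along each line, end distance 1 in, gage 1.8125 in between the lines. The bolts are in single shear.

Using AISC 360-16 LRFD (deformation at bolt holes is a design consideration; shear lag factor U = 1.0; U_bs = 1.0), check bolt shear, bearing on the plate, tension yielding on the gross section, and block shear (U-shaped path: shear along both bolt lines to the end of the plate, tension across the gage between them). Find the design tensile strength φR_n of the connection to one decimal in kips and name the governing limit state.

Bolt shear: A_b = π(0.625)²/4 = 0.3068 in². φR_n = 0.75 × 84 × 0.3068 × 6 × 1 = 116.0 kips.
Bearing (0.625 in plate, F_u = 70 ksi): end bolts L_c = 1 − 0.6875/2 = 0.65625, R_n = min(1.2×0.65625×0.625×70, 2.4×0.625×0.625×70) = 34.453 kips/bolt; interior L_c = 2.4375 − 0.6875 = 1.75, R_n = 65.625 kips/bolt. φR_n = 0.75 × (2×34.453 + 4×65.625) = 248.6 kips.
Tension yield (gross): A_g = 6.625×0.625 = 4.1406 in². φR_n = 0.90 × 50 × 4.1406 = 186.3 kips.
Block shear: shear path 2×[1+2×2.4375] = 2×5.875 in, A_gv = 7.3438, A_nv = 2×(5.875 − 2.5×0.75)×0.625 = 5 in²; tension across gage: (1.8125 − 1×0.75)×0.625 = 0.66406 in². R_n = min(0.6×70×5, 0.6×50×7.3438) + 1.0×70×0.66406 = min(210, 220.31) + 46.484 = 256.48 kips. φR_n = 0.75 × 256.48 = 192.4 kips.
Governing: min(116.0, 248.6, 186.3, 192.4) = 116.0 kips → bolt shear.

116.0 kips (bolt shear governs)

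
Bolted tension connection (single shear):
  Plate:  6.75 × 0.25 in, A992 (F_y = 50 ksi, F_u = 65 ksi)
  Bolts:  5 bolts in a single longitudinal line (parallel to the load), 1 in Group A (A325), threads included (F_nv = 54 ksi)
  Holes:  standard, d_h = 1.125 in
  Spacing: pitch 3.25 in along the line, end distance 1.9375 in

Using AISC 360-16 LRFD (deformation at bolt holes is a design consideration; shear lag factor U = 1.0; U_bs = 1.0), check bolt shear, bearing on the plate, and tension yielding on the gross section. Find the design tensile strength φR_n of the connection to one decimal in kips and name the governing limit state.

75.9 kips (gross-section yield governs)

Bolt shear: A_b = π(1)²/4 = 0.7854 in². φR_n = 0.75 × 54 × 0.7854 × 5 × 1 = 159.0 kips.
Bearing (0.25 in plate, F_u = 65 ksi): end bolts L_c = 1.9375 − 1.125/2 = 1.375, R_n = min(1.2×1.375×0.25×65, 2.4×1×0.25×65) = 26.813 kips/bolt; interior L_c = 3.25 − 1.125 = 2.125, R_n = 39 kips/bolt. φR_n = 0.75 × (1×26.813 + 4×39) = 137.1 kips.
Tension yield (gross): A_g = 6.75×0.25 = 1.6875 in². φR_n = 0.90 × 50 × 1.6875 = 75.9 kips.
Governing: min(159.0, 137.1, 75.9) = 75.9 kips → gross-section yield.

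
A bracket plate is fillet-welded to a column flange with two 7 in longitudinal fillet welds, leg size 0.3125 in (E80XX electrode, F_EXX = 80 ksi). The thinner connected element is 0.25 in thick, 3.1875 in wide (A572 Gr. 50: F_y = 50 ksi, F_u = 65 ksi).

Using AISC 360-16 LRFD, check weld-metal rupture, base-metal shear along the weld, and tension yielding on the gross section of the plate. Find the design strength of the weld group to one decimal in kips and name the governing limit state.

35.9 kips (gross-section yield governs)

Weld metal: throat = 0.707×0.3125 = 0.22094 in, L = 2×7 = 14 in. φR_n = 0.75 × 0.6 × 80 × 0.22094 × 14 = 111.4 kips.
Base metal shear (0.25 in plate): yield φR_n = 1.0×0.6×50×0.25×14 = 105.0 kips; rupture φR_n = 0.75×0.6×65×0.25×14 = 102.4 kips; take 102.4 kips (rupture).
Tension yield (gross): A_g = 3.1875×0.25 = 0.79688 in². φR_n = 0.90 × 50 × 0.79688 = 35.9 kips.
Governing: min(111.4, 102.4, 35.9) = 35.9 kips → gross-section yield.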